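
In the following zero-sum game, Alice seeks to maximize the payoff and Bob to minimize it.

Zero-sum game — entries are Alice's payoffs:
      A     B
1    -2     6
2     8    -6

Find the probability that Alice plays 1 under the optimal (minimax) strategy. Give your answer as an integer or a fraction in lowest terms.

Row minima are -2 and -6, so Alice's maximin is -2; column maxima are 8 and 6, so Bob's minimax is 6. These differ, so the equilibrium is in mixed strategies.
Let Alice play 1 with probability p. Bob is indifferent when −2p + 8(1−p) = 6p − 6(1−p), giving p = 7/11.

7/11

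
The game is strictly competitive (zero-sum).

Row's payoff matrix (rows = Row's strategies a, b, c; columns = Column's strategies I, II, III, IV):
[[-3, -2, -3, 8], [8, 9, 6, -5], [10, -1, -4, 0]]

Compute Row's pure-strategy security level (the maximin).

-3

The worst-case payoff for each row is a: -3, b: -5, c: -4.
The best of these is -3.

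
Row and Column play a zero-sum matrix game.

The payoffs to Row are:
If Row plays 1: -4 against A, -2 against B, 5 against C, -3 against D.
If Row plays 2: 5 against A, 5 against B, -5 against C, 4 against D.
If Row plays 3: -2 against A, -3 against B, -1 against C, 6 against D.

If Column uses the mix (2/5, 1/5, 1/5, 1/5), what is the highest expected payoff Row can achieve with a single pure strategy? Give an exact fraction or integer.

14/5

1: (-4)·(2/5) + (-2)·(1/5) + (5)·(1/5) + (-3)·(1/5) = -8/5.
2: (5)·(2/5) + (5)·(1/5) + (-5)·(1/5) + (4)·(1/5) = 14/5.
3: (-2)·(2/5) + (-3)·(1/5) + (-1)·(1/5) + (6)·(1/5) = -2/5.
The best pure response is 2 with expected payoff 14/5.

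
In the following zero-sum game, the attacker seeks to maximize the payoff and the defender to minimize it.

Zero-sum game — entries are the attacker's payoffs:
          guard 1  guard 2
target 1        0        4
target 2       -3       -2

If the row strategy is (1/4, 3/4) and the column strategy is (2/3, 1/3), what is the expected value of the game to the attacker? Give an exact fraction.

-5/3

Against (2/3, 1/3), each row's expected payoff is target 1: 4/3; target 2: -8/3.
Taking the (1/4, 3/4)-weighted average: (1/4)·(4/3) + (3/4)·(-8/3) = -5/3.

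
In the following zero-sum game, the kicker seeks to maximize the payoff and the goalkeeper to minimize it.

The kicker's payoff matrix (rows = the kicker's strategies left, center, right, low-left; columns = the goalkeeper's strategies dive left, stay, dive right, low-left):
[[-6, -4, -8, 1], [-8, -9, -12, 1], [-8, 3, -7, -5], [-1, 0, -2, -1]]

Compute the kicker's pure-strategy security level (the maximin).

The worst-case payoff for each row is left: -8, center: -12, right: -8, low-left: -2.
The best of these is -2.

-2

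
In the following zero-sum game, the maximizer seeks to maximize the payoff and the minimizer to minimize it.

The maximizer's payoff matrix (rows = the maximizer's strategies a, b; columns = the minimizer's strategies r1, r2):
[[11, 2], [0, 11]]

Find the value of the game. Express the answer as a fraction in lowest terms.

121/20

Row minima are 2 and 0, so the maximizer's maximin is 2; column maxima are 11 and 11, so the minimizer's minimax is 11. These differ, so the equilibrium is in mixed strategies.
Let the maximizer play a with probability p. The minimizer is indifferent when 11p = 2p + 11(1−p), giving p = 11/20.
Let the minimizer play r1 with probability q. The maximizer is indifferent when 11q + 2(1−q) = 11(1−q), giving q = 9/20.
The value is 11·(9/20) + (2)·(11/20) = 121/20.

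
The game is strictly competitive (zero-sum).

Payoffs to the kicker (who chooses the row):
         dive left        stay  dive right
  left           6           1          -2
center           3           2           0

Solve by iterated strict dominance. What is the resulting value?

Column dive left is strictly dominated by stay for the goalkeeper (1<6, 2<3); eliminate dive left.
Column stay is strictly dominated by dive right for the goalkeeper (-2<1, 0<2); eliminate stay.
Row left is strictly dominated by row center (0>-2); eliminate left.
Only (center, dive right) remains, with payoff 0.

0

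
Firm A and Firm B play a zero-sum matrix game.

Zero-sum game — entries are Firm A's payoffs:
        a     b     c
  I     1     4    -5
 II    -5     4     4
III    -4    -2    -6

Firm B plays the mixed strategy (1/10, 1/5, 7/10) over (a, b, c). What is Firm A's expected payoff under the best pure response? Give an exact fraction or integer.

31/10

I: (1)·(1/10) + (4)·(1/5) + (-5)·(7/10) = -13/5.
II: (-5)·(1/10) + (4)·(1/5) + (4)·(7/10) = 31/10.
III: (-4)·(1/10) + (-2)·(1/5) + (-6)·(7/10) = -5.
The best pure response is II with expected payoff 31/10.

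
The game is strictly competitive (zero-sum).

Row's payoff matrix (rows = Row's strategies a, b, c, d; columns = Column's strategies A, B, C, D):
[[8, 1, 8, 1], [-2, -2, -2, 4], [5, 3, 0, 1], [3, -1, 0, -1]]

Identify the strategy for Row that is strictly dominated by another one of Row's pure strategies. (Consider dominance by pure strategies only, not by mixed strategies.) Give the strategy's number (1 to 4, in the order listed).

4

Compare d with a: 8 > 3, 1 > -1, 8 > 0, 1 > -1.
So a strictly dominates d for Row; d is strictly dominated.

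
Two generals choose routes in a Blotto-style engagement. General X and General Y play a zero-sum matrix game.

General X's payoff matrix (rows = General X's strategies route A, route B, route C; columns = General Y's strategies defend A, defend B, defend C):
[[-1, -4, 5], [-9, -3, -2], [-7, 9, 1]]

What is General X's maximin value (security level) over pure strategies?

-4

The worst-case payoff for each row is route A: -4, route B: -9, route C: -7.
The best of these is -4.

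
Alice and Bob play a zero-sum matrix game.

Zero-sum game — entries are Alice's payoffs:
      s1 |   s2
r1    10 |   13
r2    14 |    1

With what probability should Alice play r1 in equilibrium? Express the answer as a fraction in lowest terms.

Row minima are 10 and 1, so Alice's maximin is 10; column maxima are 14 and 13, so Bob's minimax is 13. These differ, so the equilibrium is in mixed strategies.
Let Alice play r1 with probability p. Bob is indifferent when 10p + 14(1−p) = 13p + (1−p), giving p = 13/16.

13/16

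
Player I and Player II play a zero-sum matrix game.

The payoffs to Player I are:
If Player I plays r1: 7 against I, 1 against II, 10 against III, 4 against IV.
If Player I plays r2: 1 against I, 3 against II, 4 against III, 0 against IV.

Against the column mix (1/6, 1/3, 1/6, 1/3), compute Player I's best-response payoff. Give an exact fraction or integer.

9/2

r1: (7)·(1/6) + (1)·(1/3) + (10)·(1/6) + (4)·(1/3) = 9/2.
r2: (1)·(1/6) + (3)·(1/3) + (4)·(1/6) + (0)·(1/3) = 11/6.
The best pure response is r1 with expected payoff 9/2.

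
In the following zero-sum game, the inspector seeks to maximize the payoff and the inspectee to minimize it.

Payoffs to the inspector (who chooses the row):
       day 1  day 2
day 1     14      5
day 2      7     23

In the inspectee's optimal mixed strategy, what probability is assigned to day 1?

18/25

Row minima are 5 and 7, so the inspector's maximin is 7; column maxima are 14 and 23, so the inspectee's minimax is 14. These differ, so the equilibrium is in mixed strategies.
Let the inspectee play day 1 with probability q. The inspector is indifferent when 14q + 5(1−q) = 7q + 23(1−q), giving q = 18/25.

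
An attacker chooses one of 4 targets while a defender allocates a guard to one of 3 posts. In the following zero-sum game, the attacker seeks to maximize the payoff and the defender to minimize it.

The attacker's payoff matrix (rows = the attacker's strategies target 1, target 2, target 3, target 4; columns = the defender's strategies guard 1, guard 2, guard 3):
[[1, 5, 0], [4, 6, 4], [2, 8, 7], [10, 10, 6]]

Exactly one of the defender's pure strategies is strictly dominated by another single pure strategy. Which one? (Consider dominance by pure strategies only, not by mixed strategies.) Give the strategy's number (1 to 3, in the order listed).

The defender prefers columns that give the attacker less. Compare guard 2 with guard 3: 0 < 5, 4 < 6, 7 < 8, 6 < 10.
So guard 3 strictly dominates guard 2 for the defender; guard 2 is strictly dominated.

2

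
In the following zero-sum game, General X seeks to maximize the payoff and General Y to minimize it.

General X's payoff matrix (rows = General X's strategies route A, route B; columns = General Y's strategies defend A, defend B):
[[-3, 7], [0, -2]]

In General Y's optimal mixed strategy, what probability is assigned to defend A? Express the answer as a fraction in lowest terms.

Row minima are -3 and -2, so General X's maximin is -2; column maxima are 0 and 7, so General Y's minimax is 0. These differ, so the equilibrium is in mixed strategies.
Let General Y play defend A with probability q. General X is indifferent when −3q + 7(1−q) = −2(1−q), giving q = 3/4.

3/4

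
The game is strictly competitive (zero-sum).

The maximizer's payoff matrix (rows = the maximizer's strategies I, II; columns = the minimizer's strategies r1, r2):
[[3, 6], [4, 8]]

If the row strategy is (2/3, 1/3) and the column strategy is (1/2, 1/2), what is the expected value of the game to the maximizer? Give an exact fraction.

5

Against (1/2, 1/2), each row's expected payoff is I: 9/2; II: 6.
Taking the (2/3, 1/3)-weighted average: (2/3)·(9/2) + (1/3)·(6) = 5.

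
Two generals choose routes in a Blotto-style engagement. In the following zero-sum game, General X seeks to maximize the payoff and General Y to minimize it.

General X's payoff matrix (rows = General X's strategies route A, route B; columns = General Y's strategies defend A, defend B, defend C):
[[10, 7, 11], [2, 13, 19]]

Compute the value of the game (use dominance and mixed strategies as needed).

58/7

Column defend C is strictly dominated by defend B for General Y (it gives General X more in every row).
The remaining 2×2 game on (route A, route B) × (defend A, defend B) has no saddle point. Let General X play route A with probability p; indifference gives 10p + 2(1−p) = 7p + 13(1−p), so p = 11/14.
Similarly General Y's optimal q on defend A is 3/7, and the value is 10·(3/7) + (7)·(4/7) = 58/7.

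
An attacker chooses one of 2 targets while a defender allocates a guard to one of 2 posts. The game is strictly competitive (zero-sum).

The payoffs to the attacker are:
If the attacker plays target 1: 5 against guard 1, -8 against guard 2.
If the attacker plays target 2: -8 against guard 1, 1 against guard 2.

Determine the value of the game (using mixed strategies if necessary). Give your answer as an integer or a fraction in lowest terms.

Row minima are -8 and -8, so the attacker's maximin is -8; column maxima are 5 and 1, so the defender's minimax is 1. These differ, so the equilibrium is in mixed strategies.
Let the attacker play target 1 with probability p. The defender is indifferent when 5p − 8(1−p) = −8p + (1−p), giving p = 9/22.
Let the defender play guard 1 with probability q. The attacker is indifferent when 5q − 8(1−q) = −8q + (1−q), giving q = 9/22.
The value is 5·(9/22) + (-8)·(13/22) = -59/22.

-59/22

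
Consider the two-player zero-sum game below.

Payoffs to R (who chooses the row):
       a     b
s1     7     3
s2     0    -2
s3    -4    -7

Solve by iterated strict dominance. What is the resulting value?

Row s3 is strictly dominated by row s1 (7>-4, 3>-7); eliminate s3.
Row s2 is strictly dominated by row s1 (7>0, 3>-2); eliminate s2.
Column a is strictly dominated by b for C (3<7); eliminate a.
Only (s1, b) remains, with payoff 3.

3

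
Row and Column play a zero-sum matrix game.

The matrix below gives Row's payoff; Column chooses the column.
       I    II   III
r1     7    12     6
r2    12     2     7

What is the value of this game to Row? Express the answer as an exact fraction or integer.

Column I is strictly dominated by III for Column (it gives Row more in every row).
The remaining 2×2 game on (r1, r2) × (II, III) has no saddle point. Let Row play r1 with probability p; indifference gives 12p + 2(1−p) = 6p + 7(1−p), so p = 5/11.
Similarly Column's optimal q on II is 1/11, and the value is 12·(1/11) + (6)·(10/11) = 72/11.

72/11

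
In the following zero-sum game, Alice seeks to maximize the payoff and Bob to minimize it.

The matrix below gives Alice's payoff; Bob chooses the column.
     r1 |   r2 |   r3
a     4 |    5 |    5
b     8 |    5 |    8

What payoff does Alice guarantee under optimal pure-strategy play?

Row minima: 4, 5 → Alice's maximin is 5.
Column maxima: 8, 5, 8 → Bob's minimax is 5.
They coincide at (b, r2), so the value is 5.

5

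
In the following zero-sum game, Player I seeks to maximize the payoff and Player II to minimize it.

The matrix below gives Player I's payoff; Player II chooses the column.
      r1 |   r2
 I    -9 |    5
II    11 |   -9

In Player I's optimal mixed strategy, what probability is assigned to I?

Row minima are -9 and -9, so Player I's maximin is -9; column maxima are 11 and 5, so Player II's minimax is 5. These differ, so the equilibrium is in mixed strategies.
Let Player I play I with probability p. Player II is indifferent when −9p + 11(1−p) = 5p − 9(1−p), giving p = 10/17.

10/17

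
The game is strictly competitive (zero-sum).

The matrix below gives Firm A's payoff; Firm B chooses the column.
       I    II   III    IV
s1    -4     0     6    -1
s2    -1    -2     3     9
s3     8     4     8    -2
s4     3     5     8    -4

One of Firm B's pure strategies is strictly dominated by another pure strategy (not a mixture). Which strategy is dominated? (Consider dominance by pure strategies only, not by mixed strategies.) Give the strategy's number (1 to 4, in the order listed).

3

Firm B prefers columns that give Firm A less. Compare III with II: 0 < 6, -2 < 3, 4 < 8, 5 < 8.
So II strictly dominates III for Firm B; III is strictly dominated.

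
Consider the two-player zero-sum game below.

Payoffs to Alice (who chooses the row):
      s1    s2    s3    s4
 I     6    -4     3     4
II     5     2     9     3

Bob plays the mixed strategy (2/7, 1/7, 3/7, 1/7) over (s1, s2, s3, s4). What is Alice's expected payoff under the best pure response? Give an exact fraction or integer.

6

I: (6)·(2/7) + (-4)·(1/7) + (3)·(3/7) + (4)·(1/7) = 3.
II: (5)·(2/7) + (2)·(1/7) + (9)·(3/7) + (3)·(1/7) = 6.
The best pure response is II with expected payoff 6.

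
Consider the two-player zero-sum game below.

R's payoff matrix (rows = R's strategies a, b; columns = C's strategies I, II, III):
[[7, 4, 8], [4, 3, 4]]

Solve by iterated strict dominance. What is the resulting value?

4

Row b is strictly dominated by row a (7>4, 4>3, 8>4); eliminate b.
Column I is strictly dominated by II for C (4<7); eliminate I.
Column III is strictly dominated by II for C (4<8); eliminate III.
Only (a, II) remains, with payoff 4.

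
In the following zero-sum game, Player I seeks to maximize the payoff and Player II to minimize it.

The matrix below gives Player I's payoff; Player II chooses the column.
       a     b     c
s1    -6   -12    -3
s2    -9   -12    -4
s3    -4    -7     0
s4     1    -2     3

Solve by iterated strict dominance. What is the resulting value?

Column a is strictly dominated by b for Player II (-12<-6, -12<-9, -7<-4, -2<1); eliminate a.
Row s2 is strictly dominated by row s3 (-7>-12, 0>-4); eliminate s2.
Column c is strictly dominated by b for Player II (-12<-3, -7<0, -2<3); eliminate c.
Row s3 is strictly dominated by row s4 (-2>-7); eliminate s3.
Row s1 is strictly dominated by row s4 (-2>-12); eliminate s1.
Only (s4, b) remains, with payoff -2.

-2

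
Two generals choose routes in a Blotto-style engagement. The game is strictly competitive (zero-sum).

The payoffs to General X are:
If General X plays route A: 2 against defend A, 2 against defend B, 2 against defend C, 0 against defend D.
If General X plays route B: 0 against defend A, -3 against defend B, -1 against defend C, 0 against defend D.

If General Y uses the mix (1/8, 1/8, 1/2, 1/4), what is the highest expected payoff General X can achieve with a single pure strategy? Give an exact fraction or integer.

route A: (2)·(1/8) + (2)·(1/8) + (2)·(1/2) + (0)·(1/4) = 3/2.
route B: (0)·(1/8) + (-3)·(1/8) + (-1)·(1/2) + (0)·(1/4) = -7/8.
The best pure response is route A with expected payoff 3/2.

3/2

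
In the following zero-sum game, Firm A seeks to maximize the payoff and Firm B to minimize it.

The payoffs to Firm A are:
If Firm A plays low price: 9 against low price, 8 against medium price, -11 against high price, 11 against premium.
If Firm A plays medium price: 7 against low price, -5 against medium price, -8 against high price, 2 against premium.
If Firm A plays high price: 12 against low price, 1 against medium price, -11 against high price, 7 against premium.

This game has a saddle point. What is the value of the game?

-8

Row minima: -11, -8, -11 → Firm A's maximin is -8.
Column maxima: 12, 8, -8, 11 → Firm B's minimax is -8.
They coincide at (medium price, high price), so the value is -8.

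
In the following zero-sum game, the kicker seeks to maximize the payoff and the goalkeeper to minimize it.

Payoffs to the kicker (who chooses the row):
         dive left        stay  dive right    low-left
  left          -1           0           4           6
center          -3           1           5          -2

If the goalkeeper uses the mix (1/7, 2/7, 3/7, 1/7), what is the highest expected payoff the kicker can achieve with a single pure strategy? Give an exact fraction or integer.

17/7

left: (-1)·(1/7) + (0)·(2/7) + (4)·(3/7) + (6)·(1/7) = 17/7.
center: (-3)·(1/7) + (1)·(2/7) + (5)·(3/7) + (-2)·(1/7) = 12/7.
The best pure response is left with expected payoff 17/7.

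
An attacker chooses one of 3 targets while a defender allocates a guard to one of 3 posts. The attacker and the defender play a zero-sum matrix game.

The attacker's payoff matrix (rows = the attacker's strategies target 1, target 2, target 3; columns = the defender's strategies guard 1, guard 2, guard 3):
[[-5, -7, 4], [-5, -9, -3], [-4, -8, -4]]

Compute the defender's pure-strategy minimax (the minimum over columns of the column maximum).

-7

The worst case (largest entry) in each column is guard 1: -4, guard 2: -7, guard 3: 4.
The best (smallest) of these is -7.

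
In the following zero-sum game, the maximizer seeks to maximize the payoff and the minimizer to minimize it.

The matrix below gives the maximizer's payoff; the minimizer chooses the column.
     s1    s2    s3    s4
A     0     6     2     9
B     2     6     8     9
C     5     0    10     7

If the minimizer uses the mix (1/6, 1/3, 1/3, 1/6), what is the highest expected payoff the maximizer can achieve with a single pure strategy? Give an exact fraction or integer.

A: (0)·(1/6) + (6)·(1/3) + (2)·(1/3) + (9)·(1/6) = 25/6.
B: (2)·(1/6) + (6)·(1/3) + (8)·(1/3) + (9)·(1/6) = 13/2.
C: (5)·(1/6) + (0)·(1/3) + (10)·(1/3) + (7)·(1/6) = 16/3.
The best pure response is B with expected payoff 13/2.

13/2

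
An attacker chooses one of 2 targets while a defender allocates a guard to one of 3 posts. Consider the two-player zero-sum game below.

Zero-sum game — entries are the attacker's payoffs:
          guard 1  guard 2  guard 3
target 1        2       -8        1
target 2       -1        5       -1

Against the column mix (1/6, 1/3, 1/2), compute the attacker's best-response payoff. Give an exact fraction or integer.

1

target 1: (2)·(1/6) + (-8)·(1/3) + (1)·(1/2) = -11/6.
target 2: (-1)·(1/6) + (5)·(1/3) + (-1)·(1/2) = 1.
The best pure response is target 2 with expected payoff 1.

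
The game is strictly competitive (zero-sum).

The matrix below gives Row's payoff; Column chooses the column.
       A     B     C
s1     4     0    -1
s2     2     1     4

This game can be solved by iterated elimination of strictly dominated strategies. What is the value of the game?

1

Column A is strictly dominated by B for Column (0<4, 1<2); eliminate A.
Row s1 is strictly dominated by row s2 (1>0, 4>-1); eliminate s1.
Column C is strictly dominated by B for Column (1<4); eliminate C.
Only (s2, B) remains, with payoff 1.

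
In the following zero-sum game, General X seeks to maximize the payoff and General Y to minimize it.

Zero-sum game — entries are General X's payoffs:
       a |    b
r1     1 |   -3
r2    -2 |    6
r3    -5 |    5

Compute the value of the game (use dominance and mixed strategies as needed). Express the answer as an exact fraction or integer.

Row r3 is strictly dominated by row r2, so General X never plays it.
The remaining 2×2 game on (r1, r2) × (a, b) has no saddle point. Let General X play r1 with probability p; indifference gives p − 2(1−p) = −3p + 6(1−p), so p = 2/3.
Similarly General Y's optimal q on a is 3/4, and the value is 1·(3/4) + (-3)·(1/4) = 0.

0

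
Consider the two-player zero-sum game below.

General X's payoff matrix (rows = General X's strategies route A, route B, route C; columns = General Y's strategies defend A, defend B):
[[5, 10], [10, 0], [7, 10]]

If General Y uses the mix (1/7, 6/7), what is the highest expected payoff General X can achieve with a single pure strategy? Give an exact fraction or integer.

67/7

route A: (5)·(1/7) + (10)·(6/7) = 65/7.
route B: (10)·(1/7) + (0)·(6/7) = 10/7.
route C: (7)·(1/7) + (10)·(6/7) = 67/7.
The best pure response is route C with expected payoff 67/7.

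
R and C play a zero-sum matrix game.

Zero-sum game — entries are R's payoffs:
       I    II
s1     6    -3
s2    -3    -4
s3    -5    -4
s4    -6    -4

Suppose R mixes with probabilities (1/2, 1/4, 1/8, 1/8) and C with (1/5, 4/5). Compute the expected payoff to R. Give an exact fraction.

Against (1/5, 4/5), each row's expected payoff is s1: -6/5; s2: -19/5; s3: -21/5; s4: -22/5.
Taking the (1/2, 1/4, 1/8, 1/8)-weighted average: (1/2)·(-6/5) + (1/4)·(-19/5) + (1/8)·(-21/5) + (1/8)·(-22/5) = -21/8.

-21/8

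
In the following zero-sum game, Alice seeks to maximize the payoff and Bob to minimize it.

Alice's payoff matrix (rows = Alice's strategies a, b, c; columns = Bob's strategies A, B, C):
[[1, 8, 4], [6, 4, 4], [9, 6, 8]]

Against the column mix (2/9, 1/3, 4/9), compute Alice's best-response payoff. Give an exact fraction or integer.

a: (1)·(2/9) + (8)·(1/3) + (4)·(4/9) = 14/3.
b: (6)·(2/9) + (4)·(1/3) + (4)·(4/9) = 40/9.
c: (9)·(2/9) + (6)·(1/3) + (8)·(4/9) = 68/9.
The best pure response is c with expected payoff 68/9.

68/9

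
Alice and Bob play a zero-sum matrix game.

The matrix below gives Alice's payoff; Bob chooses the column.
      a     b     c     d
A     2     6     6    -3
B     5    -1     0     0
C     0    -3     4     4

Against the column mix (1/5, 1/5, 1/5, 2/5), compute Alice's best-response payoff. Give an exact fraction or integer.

9/5

A: (2)·(1/5) + (6)·(1/5) + (6)·(1/5) + (-3)·(2/5) = 8/5.
B: (5)·(1/5) + (-1)·(1/5) + (0)·(1/5) + (0)·(2/5) = 4/5.
C: (0)·(1/5) + (-3)·(1/5) + (4)·(1/5) + (4)·(2/5) = 9/5.
The best pure response is C with expected payoff 9/5.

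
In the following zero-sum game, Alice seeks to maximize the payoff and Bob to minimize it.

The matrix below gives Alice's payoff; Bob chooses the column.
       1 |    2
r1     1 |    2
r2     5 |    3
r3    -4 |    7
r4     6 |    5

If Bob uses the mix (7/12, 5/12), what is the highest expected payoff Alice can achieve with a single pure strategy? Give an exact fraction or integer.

67/12

r1: (1)·(7/12) + (2)·(5/12) = 17/12.
r2: (5)·(7/12) + (3)·(5/12) = 25/6.
r3: (-4)·(7/12) + (7)·(5/12) = 7/12.
r4: (6)·(7/12) + (5)·(5/12) = 67/12.
The best pure response is r4 with expected payoff 67/12.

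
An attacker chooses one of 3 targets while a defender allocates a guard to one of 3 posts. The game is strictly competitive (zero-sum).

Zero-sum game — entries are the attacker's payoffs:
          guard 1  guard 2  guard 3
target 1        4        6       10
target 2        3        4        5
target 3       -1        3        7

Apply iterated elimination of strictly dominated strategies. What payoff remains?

Row target 2 is strictly dominated by row target 1 (4>3, 6>4, 10>5); eliminate target 2.
Row target 3 is strictly dominated by row target 1 (4>-1, 6>3, 10>7); eliminate target 3.
Column guard 2 is strictly dominated by guard 1 for the defender (4<6); eliminate guard 2.
Column guard 3 is strictly dominated by guard 1 for the defender (4<10); eliminate guard 3.
Only (target 1, guard 1) remains, with payoff 4.

4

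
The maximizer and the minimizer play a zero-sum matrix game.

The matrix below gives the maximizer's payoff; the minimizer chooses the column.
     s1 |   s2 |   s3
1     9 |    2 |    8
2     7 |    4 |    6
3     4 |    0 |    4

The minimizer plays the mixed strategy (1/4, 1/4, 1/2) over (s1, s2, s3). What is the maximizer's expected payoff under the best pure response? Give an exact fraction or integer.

1: (9)·(1/4) + (2)·(1/4) + (8)·(1/2) = 27/4.
2: (7)·(1/4) + (4)·(1/4) + (6)·(1/2) = 23/4.
3: (4)·(1/4) + (0)·(1/4) + (4)·(1/2) = 3.
The best pure response is 1 with expected payoff 27/4.

27/4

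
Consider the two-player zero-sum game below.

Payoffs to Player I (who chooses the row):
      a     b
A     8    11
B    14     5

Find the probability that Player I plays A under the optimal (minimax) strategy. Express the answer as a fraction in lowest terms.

Row minima are 8 and 5, so Player I's maximin is 8; column maxima are 14 and 11, so Player II's minimax is 11. These differ, so the equilibrium is in mixed strategies.
Let Player I play A with probability p. Player II is indifferent when 8p + 14(1−p) = 11p + 5(1−p), giving p = 3/4.

3/4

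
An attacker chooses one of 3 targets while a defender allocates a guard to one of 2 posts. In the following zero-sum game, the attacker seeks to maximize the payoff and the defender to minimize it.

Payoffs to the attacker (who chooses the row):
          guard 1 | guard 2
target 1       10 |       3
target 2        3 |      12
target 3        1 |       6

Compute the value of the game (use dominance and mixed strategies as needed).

Row target 3 is strictly dominated by row target 2, so the attacker never plays it.
The remaining 2×2 game on (target 1, target 2) × (guard 1, guard 2) has no saddle point. Let the attacker play target 1 with probability p; indifference gives 10p + 3(1−p) = 3p + 12(1−p), so p = 9/16.
Similarly the defender's optimal q on guard 1 is 9/16, and the value is 10·(9/16) + (3)·(7/16) = 111/16.

111/16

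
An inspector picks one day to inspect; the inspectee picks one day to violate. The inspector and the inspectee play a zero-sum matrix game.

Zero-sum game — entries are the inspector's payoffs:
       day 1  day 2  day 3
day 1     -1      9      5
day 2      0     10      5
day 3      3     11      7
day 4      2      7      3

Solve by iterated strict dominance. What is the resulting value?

Column day 2 is strictly dominated by day 1 for the inspectee (-1<9, 0<10, 3<11, 2<7); eliminate day 2.
Row day 2 is strictly dominated by row day 3 (3>0, 7>5); eliminate day 2.
Column day 3 is strictly dominated by day 1 for the inspectee (-1<5, 3<7, 2<3); eliminate day 3.
Row day 4 is strictly dominated by row day 3 (3>2); eliminate day 4.
Row day 1 is strictly dominated by row day 3 (3>-1); eliminate day 1.
Only (day 3, day 1) remains, with payoff 3.

3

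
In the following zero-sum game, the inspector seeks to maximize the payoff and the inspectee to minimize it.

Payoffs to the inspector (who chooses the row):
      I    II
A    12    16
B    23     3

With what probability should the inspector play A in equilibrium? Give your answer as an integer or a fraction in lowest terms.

5/6

Row minima are 12 and 3, so the inspector's maximin is 12; column maxima are 23 and 16, so the inspectee's minimax is 16. These differ, so the equilibrium is in mixed strategies.
Let the inspector play A with probability p. The inspectee is indifferent when 12p + 23(1−p) = 16p + 3(1−p), giving p = 5/6.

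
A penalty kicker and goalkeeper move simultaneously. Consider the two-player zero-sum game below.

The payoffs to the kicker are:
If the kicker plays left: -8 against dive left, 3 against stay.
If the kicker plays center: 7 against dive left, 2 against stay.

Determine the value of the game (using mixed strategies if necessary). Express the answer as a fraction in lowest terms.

37/16

Row minima are -8 and 2, so the kicker's maximin is 2; column maxima are 7 and 3, so the goalkeeper's minimax is 3. These differ, so the equilibrium is in mixed strategies.
Let the kicker play left with probability p. The goalkeeper is indifferent when −8p + 7(1−p) = 3p + 2(1−p), giving p = 5/16.
Let the goalkeeper play dive left with probability q. The kicker is indifferent when −8q + 3(1−q) = 7q + 2(1−q), giving q = 1/16.
The value is -8·(1/16) + (3)·(15/16) = 37/16.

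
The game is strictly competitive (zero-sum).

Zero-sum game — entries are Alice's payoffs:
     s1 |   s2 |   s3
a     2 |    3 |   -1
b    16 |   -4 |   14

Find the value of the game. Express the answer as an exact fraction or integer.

Column s1 is strictly dominated by s3 for Bob (it gives Alice more in every row).
The remaining 2×2 game on (a, b) × (s2, s3) has no saddle point. Let Alice play a with probability p; indifference gives 3p − 4(1−p) = −p + 14(1−p), so p = 9/11.
Similarly Bob's optimal q on s2 is 15/22, and the value is 3·(15/22) + (-1)·(7/22) = 19/11.

19/11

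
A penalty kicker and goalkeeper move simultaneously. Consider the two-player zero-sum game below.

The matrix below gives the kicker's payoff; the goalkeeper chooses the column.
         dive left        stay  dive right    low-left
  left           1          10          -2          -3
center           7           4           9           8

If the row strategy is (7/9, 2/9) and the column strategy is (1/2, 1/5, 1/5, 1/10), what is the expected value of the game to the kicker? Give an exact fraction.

Against (1/2, 1/5, 1/5, 1/10), each row's expected payoff is left: 9/5; center: 69/10.
Taking the (7/9, 2/9)-weighted average: (7/9)·(9/5) + (2/9)·(69/10) = 44/15.

44/15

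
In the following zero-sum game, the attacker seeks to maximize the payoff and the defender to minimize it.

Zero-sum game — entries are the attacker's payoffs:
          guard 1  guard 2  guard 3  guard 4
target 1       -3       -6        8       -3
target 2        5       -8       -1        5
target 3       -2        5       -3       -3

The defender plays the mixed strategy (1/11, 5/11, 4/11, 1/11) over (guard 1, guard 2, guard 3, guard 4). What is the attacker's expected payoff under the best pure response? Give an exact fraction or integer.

target 1: (-3)·(1/11) + (-6)·(5/11) + (8)·(4/11) + (-3)·(1/11) = -4/11.
target 2: (5)·(1/11) + (-8)·(5/11) + (-1)·(4/11) + (5)·(1/11) = -34/11.
target 3: (-2)·(1/11) + (5)·(5/11) + (-3)·(4/11) + (-3)·(1/11) = 8/11.
The best pure response is target 3 with expected payoff 8/11.

8/11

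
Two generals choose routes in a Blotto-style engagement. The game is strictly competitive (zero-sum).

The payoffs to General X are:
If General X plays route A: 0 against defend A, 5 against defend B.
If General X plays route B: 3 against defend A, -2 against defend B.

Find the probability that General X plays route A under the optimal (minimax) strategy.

Row minima are 0 and -2, so General X's maximin is 0; column maxima are 3 and 5, so General Y's minimax is 3. These differ, so the equilibrium is in mixed strategies.
Let General X play route A with probability p. General Y is indifferent when 3(1−p) = 5p − 2(1−p), giving p = 1/2.

1/2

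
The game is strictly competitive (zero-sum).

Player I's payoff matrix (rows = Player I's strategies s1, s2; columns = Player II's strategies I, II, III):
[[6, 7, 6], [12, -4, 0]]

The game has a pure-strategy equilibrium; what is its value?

Row minima: 6, -4 → Player I's maximin is 6.
Column maxima: 12, 7, 6 → Player II's minimax is 6.
They coincide at (s1, III), so the value is 6.

6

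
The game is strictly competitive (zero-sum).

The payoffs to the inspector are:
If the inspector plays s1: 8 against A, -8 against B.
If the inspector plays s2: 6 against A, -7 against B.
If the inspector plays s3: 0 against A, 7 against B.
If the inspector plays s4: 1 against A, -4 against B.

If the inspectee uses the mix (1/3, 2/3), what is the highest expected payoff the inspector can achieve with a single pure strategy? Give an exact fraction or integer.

14/3

s1: (8)·(1/3) + (-8)·(2/3) = -8/3.
s2: (6)·(1/3) + (-7)·(2/3) = -8/3.
s3: (0)·(1/3) + (7)·(2/3) = 14/3.
s4: (1)·(1/3) + (-4)·(2/3) = -7/3.
The best pure response is s3 with expected payoff 14/3.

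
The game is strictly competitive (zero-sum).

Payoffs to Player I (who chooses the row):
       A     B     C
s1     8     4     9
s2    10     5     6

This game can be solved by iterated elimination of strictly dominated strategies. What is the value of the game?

5

Column A is strictly dominated by B for Player II (4<8, 5<10); eliminate A.
Column C is strictly dominated by B for Player II (4<9, 5<6); eliminate C.
Row s1 is strictly dominated by row s2 (5>4); eliminate s1.
Only (s2, B) remains, with payoff 5.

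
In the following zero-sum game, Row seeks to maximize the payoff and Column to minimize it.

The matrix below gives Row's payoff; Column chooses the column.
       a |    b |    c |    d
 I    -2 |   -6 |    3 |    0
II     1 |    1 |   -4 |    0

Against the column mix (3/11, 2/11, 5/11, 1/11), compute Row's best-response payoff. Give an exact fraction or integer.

-3/11

I: (-2)·(3/11) + (-6)·(2/11) + (3)·(5/11) + (0)·(1/11) = -3/11.
II: (1)·(3/11) + (1)·(2/11) + (-4)·(5/11) + (0)·(1/11) = -15/11.
The best pure response is I with expected payoff -3/11.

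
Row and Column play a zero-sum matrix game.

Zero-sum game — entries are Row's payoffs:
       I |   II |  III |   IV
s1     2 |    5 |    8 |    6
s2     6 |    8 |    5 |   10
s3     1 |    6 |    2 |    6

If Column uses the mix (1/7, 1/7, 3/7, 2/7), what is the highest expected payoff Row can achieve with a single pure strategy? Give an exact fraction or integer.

7

s1: (2)·(1/7) + (5)·(1/7) + (8)·(3/7) + (6)·(2/7) = 43/7.
s2: (6)·(1/7) + (8)·(1/7) + (5)·(3/7) + (10)·(2/7) = 7.
s3: (1)·(1/7) + (6)·(1/7) + (2)·(3/7) + (6)·(2/7) = 25/7.
The best pure response is s2 with expected payoff 7.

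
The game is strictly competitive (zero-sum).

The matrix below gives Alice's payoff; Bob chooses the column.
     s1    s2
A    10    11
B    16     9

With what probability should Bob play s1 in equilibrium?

Row minima are 10 and 9, so Alice's maximin is 10; column maxima are 16 and 11, so Bob's minimax is 11. These differ, so the equilibrium is in mixed strategies.
Let Bob play s1 with probability q. Alice is indifferent when 10q + 11(1−q) = 16q + 9(1−q), giving q = 1/4.

1/4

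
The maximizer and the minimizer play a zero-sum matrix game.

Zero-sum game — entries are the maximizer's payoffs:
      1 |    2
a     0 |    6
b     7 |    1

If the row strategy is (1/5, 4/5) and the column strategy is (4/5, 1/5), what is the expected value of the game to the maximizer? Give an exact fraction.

Against (4/5, 1/5), each row's expected payoff is a: 6/5; b: 29/5.
Taking the (1/5, 4/5)-weighted average: (1/5)·(6/5) + (4/5)·(29/5) = 122/25.

122/25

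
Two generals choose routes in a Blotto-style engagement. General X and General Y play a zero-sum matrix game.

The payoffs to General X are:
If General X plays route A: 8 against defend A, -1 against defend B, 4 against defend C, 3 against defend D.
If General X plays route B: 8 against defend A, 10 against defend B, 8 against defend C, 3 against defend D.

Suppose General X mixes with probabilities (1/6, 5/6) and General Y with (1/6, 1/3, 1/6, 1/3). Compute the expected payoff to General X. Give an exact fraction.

113/18

Against (1/6, 1/3, 1/6, 1/3), each row's expected payoff is route A: 8/3; route B: 7.
Taking the (1/6, 5/6)-weighted average: (1/6)·(8/3) + (5/6)·(7) = 113/18.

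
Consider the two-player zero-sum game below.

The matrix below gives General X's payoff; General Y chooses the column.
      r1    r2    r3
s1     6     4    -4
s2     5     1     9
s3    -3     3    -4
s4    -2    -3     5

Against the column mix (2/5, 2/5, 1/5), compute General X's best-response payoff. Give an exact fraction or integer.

s1: (6)·(2/5) + (4)·(2/5) + (-4)·(1/5) = 16/5.
s2: (5)·(2/5) + (1)·(2/5) + (9)·(1/5) = 21/5.
s3: (-3)·(2/5) + (3)·(2/5) + (-4)·(1/5) = -4/5.
s4: (-2)·(2/5) + (-3)·(2/5) + (5)·(1/5) = -1.
The best pure response is s2 with expected payoff 21/5.

21/5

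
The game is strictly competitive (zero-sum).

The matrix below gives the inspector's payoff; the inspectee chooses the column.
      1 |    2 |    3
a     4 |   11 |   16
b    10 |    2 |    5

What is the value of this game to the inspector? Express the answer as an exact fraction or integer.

34/5

Column 3 is strictly dominated by 2 for the inspectee (it gives the inspector more in every row).
The remaining 2×2 game on (a, b) × (1, 2) has no saddle point. Let the inspector play a with probability p; indifference gives 4p + 10(1−p) = 11p + 2(1−p), so p = 8/15.
Similarly the inspectee's optimal q on 1 is 3/5, and the value is 4·(3/5) + (11)·(2/5) = 34/5.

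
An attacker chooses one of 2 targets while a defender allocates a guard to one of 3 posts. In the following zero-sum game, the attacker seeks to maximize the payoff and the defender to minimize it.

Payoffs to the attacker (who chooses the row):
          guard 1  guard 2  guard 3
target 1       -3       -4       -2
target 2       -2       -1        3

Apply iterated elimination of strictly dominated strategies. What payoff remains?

Column guard 3 is strictly dominated by guard 1 for the defender (-3<-2, -2<3); eliminate guard 3.
Row target 1 is strictly dominated by row target 2 (-2>-3, -1>-4); eliminate target 1.
Column guard 2 is strictly dominated by guard 1 for the defender (-2<-1); eliminate guard 2.
Only (target 2, guard 1) remains, with payoff -2.

-2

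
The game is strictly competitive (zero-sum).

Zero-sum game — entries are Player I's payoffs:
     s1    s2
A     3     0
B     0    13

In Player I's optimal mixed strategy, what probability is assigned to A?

13/16

Row minima are 0 and 0, so Player I's maximin is 0; column maxima are 3 and 13, so Player II's minimax is 3. These differ, so the equilibrium is in mixed strategies.
Let Player I play A with probability p. Player II is indifferent when 3p = 13(1−p), giving p = 13/16.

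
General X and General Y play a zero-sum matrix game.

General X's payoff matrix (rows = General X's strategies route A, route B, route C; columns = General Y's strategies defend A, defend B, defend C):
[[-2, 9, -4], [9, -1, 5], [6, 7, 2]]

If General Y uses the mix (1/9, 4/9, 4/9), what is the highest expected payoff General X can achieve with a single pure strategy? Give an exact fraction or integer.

14/3

route A: (-2)·(1/9) + (9)·(4/9) + (-4)·(4/9) = 2.
route B: (9)·(1/9) + (-1)·(4/9) + (5)·(4/9) = 25/9.
route C: (6)·(1/9) + (7)·(4/9) + (2)·(4/9) = 14/3.
The best pure response is route C with expected payoff 14/3.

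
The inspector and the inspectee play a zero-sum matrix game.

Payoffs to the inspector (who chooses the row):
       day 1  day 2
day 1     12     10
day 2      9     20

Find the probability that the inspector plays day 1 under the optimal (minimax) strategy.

Row minima are 10 and 9, so the inspector's maximin is 10; column maxima are 12 and 20, so the inspectee's minimax is 12. These differ, so the equilibrium is in mixed strategies.
Let the inspector play day 1 with probability p. The inspectee is indifferent when 12p + 9(1−p) = 10p + 20(1−p), giving p = 11/13.

11/13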